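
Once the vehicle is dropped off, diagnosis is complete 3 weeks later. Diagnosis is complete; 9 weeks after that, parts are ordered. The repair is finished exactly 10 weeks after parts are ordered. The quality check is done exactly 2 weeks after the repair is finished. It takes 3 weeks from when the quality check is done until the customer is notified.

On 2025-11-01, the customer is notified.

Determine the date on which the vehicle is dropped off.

The customer is notified: Nov 1, 2025.
The quality check is done: Nov 1, 2025 − 3 weeks = Oct 11, 2025.
The repair is finished: Oct 11, 2025 − 2 weeks = Sep 27, 2025.
Parts are ordered: Sep 27, 2025 − 10 weeks = Jul 19, 2025.
Diagnosis is complete: Jul 19, 2025 − 9 weeks = May 17, 2025.
The vehicle is dropped off: May 17, 2025 − 3 weeks = Apr 26, 2025.

2025-04-26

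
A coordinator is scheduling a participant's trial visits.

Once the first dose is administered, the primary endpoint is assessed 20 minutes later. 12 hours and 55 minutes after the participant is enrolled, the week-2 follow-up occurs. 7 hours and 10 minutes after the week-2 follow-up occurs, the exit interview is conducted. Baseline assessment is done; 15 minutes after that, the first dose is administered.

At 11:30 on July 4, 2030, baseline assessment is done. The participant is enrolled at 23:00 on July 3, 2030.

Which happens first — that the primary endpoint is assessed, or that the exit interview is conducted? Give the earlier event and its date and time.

Baseline assessment is done: 11:30 Jul 4, 2030.
The first dose is administered: 11:30 Jul 4, 2030 + 15m = 11:45 Jul 4, 2030.
The primary endpoint is assessed: 11:45 Jul 4, 2030 + 20m = 12:05 Jul 4, 2030.
The participant is enrolled: 23:00 Jul 3, 2030.
The week-2 follow-up occurs: 23:00 Jul 3, 2030 + 12h55m = 11:55 Jul 4, 2030.
The exit interview is conducted: 11:55 Jul 4, 2030 + 7h10m = 19:05 Jul 4, 2030.
Comparing: the primary endpoint is assessed at 12:05 Jul 4, 2030 vs the exit interview is conducted at 19:05 Jul 4, 2030. Earlier: the primary endpoint is assessed.

The primary endpoint is assessed — 12:05 on July 4, 2030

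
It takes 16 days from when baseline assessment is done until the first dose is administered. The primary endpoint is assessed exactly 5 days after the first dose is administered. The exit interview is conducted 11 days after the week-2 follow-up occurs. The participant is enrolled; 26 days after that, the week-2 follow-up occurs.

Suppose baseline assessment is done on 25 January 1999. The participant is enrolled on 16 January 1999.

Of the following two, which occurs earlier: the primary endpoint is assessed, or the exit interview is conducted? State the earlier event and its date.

Baseline assessment is done: Jan 25, 1999.
The first dose is administered: Jan 25, 1999 + 16 days = Feb 10, 1999.
The primary endpoint is assessed: Feb 10, 1999 + 5 days = Feb 15, 1999.
The participant is enrolled: Jan 16, 1999.
The week-2 follow-up occurs: Jan 16, 1999 + 26 days = Feb 11, 1999.
The exit interview is conducted: Feb 11, 1999 + 11 days = Feb 22, 1999.
Comparing: the primary endpoint is assessed on Feb 15, 1999 vs the exit interview is conducted on Feb 22, 1999. Earlier: the primary endpoint is assessed.

The primary endpoint is assessed — 15 February 1999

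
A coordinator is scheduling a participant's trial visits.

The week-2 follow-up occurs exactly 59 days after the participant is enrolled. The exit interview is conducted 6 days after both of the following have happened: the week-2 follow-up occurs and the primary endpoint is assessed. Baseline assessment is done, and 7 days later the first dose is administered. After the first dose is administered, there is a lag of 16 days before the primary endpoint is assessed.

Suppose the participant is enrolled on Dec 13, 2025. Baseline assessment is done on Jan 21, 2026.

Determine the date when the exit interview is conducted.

The participant is enrolled: Dec 13, 2025.
The week-2 follow-up occurs: Dec 13, 2025 + 59 days = Feb 10, 2026.
Baseline assessment is done: Jan 21, 2026.
The first dose is administered: Jan 21, 2026 + 7 days = Jan 28, 2026.
The primary endpoint is assessed: Jan 28, 2026 + 16 days = Feb 13, 2026.
Both prerequisites met — the week-2 follow-up occurs (Feb 10, 2026), the primary endpoint is assessed (Feb 13, 2026); the later is Feb 13, 2026.
The exit interview is conducted: Feb 13, 2026 + 6 days = Feb 19, 2026.

Feb 19, 2026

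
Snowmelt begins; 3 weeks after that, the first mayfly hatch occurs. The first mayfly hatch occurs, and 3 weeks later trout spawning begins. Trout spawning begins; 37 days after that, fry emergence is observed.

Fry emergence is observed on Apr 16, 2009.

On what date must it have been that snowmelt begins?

Fry emergence is observed: Apr 16, 2009.
Trout spawning begins: Apr 16, 2009 − 37 days = Mar 10, 2009.
The first mayfly hatch occurs: Mar 10, 2009 − 3 weeks = Feb 17, 2009.
Snowmelt begins: Feb 17, 2009 − 3 weeks = Jan 27, 2009.

Jan 27, 2009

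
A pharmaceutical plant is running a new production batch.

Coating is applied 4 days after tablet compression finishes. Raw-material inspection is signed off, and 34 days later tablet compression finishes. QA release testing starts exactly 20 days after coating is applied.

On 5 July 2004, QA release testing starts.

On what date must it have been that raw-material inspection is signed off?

8 May 2004

QA release testing starts: Jul 5, 2004.
Coating is applied: Jul 5, 2004 − 20 days = Jun 15, 2004.
Tablet compression finishes: Jun 15, 2004 − 4 days = Jun 11, 2004.
Raw-material inspection is signed off: Jun 11, 2004 − 34 days = May 8, 2004.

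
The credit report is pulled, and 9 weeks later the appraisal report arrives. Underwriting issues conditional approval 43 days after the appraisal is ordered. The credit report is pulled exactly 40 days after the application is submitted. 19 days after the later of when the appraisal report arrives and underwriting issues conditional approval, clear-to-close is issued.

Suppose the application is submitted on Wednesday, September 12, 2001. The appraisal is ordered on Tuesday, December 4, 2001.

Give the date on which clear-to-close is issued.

The application is submitted: Sep 12, 2001.
The credit report is pulled: Sep 12, 2001 + 40 days = Oct 22, 2001.
The appraisal report arrives: Oct 22, 2001 + 9 weeks = Dec 24, 2001.
The appraisal is ordered: Dec 4, 2001.
Underwriting issues conditional approval: Dec 4, 2001 + 43 days = Jan 16, 2002.
Both prerequisites met — the appraisal report arrives (Dec 24, 2001), underwriting issues conditional approval (Jan 16, 2002); the later is Jan 16, 2002.
Clear-to-close is issued: Jan 16, 2002 + 19 days = Feb 4, 2002.

Monday, February 4, 2002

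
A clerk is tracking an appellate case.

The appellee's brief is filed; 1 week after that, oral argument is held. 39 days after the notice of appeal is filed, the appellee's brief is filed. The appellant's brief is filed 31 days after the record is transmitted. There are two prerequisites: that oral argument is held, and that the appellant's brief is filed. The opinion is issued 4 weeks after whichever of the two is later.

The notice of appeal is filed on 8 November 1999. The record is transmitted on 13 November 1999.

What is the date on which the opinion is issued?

The notice of appeal is filed: Nov 8, 1999.
The appellee's brief is filed: Nov 8, 1999 + 39 days = Dec 17, 1999.
Oral argument is held: Dec 17, 1999 + 1 week = Dec 24, 1999.
The record is transmitted: Nov 13, 1999.
The appellant's brief is filed: Nov 13, 1999 + 31 days = Dec 14, 1999.
Both prerequisites met — oral argument is held (Dec 24, 1999), the appellant's brief is filed (Dec 14, 1999); the later is Dec 24, 1999.
The opinion is issued: Dec 24, 1999 + 4 weeks = Jan 21, 2000.

21 January 2000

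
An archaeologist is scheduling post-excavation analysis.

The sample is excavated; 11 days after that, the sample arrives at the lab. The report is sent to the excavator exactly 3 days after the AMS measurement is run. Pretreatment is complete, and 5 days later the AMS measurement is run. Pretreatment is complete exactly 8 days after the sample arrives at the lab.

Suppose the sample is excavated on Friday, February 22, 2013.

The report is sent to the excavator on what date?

Thursday, March 21, 2013

The sample is excavated: Feb 22, 2013.
The sample arrives at the lab: Feb 22, 2013 + 11 days = Mar 5, 2013.
Pretreatment is complete: Mar 5, 2013 + 8 days = Mar 13, 2013.
The AMS measurement is run: Mar 13, 2013 + 5 days = Mar 18, 2013.
The report is sent to the excavator: Mar 18, 2013 + 3 days = Mar 21, 2013.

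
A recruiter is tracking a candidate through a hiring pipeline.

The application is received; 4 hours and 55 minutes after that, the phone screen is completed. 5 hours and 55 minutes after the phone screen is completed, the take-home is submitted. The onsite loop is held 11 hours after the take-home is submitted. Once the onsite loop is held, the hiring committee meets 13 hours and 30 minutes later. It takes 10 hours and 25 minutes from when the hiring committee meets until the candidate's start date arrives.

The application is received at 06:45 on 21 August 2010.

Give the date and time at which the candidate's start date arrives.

The application is received: 06:45 Aug 21, 2010.
The phone screen is completed: 06:45 Aug 21, 2010 + 4h55m = 11:40 Aug 21, 2010.
The take-home is submitted: 11:40 Aug 21, 2010 + 5h55m = 17:35 Aug 21, 2010.
The onsite loop is held: 17:35 Aug 21, 2010 + 11h = 04:35 Aug 22, 2010.
The hiring committee meets: 04:35 Aug 22, 2010 + 13h30m = 18:05 Aug 22, 2010.
The candidate's start date arrives: 18:05 Aug 22, 2010 + 10h25m = 04:30 Aug 23, 2010.

04:30 on 23 August 2010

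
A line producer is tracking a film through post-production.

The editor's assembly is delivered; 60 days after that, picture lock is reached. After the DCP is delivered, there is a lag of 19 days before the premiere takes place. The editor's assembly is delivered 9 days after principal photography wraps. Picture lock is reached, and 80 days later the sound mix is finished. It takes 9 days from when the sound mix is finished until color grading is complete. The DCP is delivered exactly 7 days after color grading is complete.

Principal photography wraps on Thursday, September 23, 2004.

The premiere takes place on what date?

Saturday, March 26, 2005

Principal photography wraps: Sep 23, 2004.
The editor's assembly is delivered: Sep 23, 2004 + 9 days = Oct 2, 2004.
Picture lock is reached: Oct 2, 2004 + 60 days = Dec 1, 2004.
The sound mix is finished: Dec 1, 2004 + 80 days = Feb 19, 2005.
Color grading is complete: Feb 19, 2005 + 9 days = Feb 28, 2005.
The DCP is delivered: Feb 28, 2005 + 7 days = Mar 7, 2005.
The premiere takes place: Mar 7, 2005 + 19 days = Mar 26, 2005.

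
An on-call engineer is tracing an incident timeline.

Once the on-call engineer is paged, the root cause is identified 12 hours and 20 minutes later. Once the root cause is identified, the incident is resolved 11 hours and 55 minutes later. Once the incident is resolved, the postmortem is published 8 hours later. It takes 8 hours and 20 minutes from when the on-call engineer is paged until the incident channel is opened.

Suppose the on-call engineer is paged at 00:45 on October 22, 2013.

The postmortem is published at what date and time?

09:00 on October 23, 2013

The on-call engineer is paged: 00:45 Oct 22, 2013.
The root cause is identified: 00:45 Oct 22, 2013 + 12h20m = 13:05 Oct 22, 2013.
The incident is resolved: 13:05 Oct 22, 2013 + 11h55m = 01:00 Oct 23, 2013.
The postmortem is published: 01:00 Oct 23, 2013 + 8h = 09:00 Oct 23, 2013.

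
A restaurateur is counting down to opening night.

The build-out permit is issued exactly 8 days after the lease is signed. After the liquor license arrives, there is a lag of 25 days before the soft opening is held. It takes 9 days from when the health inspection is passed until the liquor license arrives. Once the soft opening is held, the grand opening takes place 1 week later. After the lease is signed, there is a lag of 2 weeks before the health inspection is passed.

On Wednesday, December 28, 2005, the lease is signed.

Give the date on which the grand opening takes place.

Tuesday, February 21, 2006

The lease is signed: Dec 28, 2005.
The health inspection is passed: Dec 28, 2005 + 2 weeks = Jan 11, 2006.
The liquor license arrives: Jan 11, 2006 + 9 days = Jan 20, 2006.
The soft opening is held: Jan 20, 2006 + 25 days = Feb 14, 2006.
The grand opening takes place: Feb 14, 2006 + 1 week = Feb 21, 2006.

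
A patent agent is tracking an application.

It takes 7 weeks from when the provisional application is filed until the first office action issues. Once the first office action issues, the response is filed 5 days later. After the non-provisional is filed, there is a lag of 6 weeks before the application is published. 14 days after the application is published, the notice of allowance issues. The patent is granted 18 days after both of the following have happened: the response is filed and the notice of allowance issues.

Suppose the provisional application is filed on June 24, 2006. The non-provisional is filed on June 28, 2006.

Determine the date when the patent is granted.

The provisional application is filed: Jun 24, 2006.
The first office action issues: Jun 24, 2006 + 7 weeks = Aug 12, 2006.
The response is filed: Aug 12, 2006 + 5 days = Aug 17, 2006.
The non-provisional is filed: Jun 28, 2006.
The application is published: Jun 28, 2006 + 6 weeks = Aug 9, 2006.
The notice of allowance issues: Aug 9, 2006 + 14 days = Aug 23, 2006.
Both prerequisites met — the response is filed (Aug 17, 2006), the notice of allowance issues (Aug 23, 2006); the later is Aug 23, 2006.
The patent is granted: Aug 23, 2006 + 18 days = Sep 10, 2006.

September 10, 2006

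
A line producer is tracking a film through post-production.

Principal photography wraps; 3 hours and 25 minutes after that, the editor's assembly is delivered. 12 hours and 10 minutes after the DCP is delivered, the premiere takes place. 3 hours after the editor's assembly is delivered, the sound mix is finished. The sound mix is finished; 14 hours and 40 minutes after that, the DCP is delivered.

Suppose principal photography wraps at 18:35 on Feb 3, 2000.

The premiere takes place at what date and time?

03:50 on Feb 5, 2000

Principal photography wraps: 18:35 Feb 3, 2000.
The editor's assembly is delivered: 18:35 Feb 3, 2000 + 3h25m = 22:00 Feb 3, 2000.
The sound mix is finished: 22:00 Feb 3, 2000 + 3h = 01:00 Feb 4, 2000.
The DCP is delivered: 01:00 Feb 4, 2000 + 14h40m = 15:40 Feb 4, 2000.
The premiere takes place: 15:40 Feb 4, 2000 + 12h10m = 03:50 Feb 5, 2000.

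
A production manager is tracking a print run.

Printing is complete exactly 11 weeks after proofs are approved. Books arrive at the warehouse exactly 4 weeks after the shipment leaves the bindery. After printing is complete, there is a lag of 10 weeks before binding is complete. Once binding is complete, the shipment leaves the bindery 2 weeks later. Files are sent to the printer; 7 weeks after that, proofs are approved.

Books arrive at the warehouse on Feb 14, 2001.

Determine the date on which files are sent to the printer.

Jun 21, 2000

Books arrive at the warehouse: Feb 14, 2001.
The shipment leaves the bindery: Feb 14, 2001 − 4 weeks = Jan 17, 2001.
Binding is complete: Jan 17, 2001 − 2 weeks = Jan 3, 2001.
Printing is complete: Jan 3, 2001 − 10 weeks = Oct 25, 2000.
Proofs are approved: Oct 25, 2000 − 11 weeks = Aug 9, 2000.
Files are sent to the printer: Aug 9, 2000 − 7 weeks = Jun 21, 2000.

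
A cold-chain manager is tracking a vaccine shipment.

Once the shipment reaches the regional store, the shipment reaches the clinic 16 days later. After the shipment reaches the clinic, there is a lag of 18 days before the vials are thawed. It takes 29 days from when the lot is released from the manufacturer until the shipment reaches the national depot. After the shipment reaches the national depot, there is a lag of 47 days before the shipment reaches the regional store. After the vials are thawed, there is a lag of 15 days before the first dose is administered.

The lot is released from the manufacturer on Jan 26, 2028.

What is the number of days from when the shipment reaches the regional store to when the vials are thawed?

34 days

Causal path: the shipment reaches the regional store → the shipment reaches the clinic → the vials are thawed.
Total delay along the path: 16 + 18 = 34 days.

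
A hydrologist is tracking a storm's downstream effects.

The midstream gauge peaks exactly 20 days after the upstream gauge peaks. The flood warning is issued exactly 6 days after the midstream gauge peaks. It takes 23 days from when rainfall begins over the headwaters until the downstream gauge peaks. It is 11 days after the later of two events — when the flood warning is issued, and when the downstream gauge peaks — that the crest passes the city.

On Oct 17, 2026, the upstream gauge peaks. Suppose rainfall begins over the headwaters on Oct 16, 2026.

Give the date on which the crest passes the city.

Nov 23, 2026

The upstream gauge peaks: Oct 17, 2026.
The midstream gauge peaks: Oct 17, 2026 + 20 days = Nov 6, 2026.
The flood warning is issued: Nov 6, 2026 + 6 days = Nov 12, 2026.
Rainfall begins over the headwaters: Oct 16, 2026.
The downstream gauge peaks: Oct 16, 2026 + 23 days = Nov 8, 2026.
Both prerequisites met — the flood warning is issued (Nov 12, 2026), the downstream gauge peaks (Nov 8, 2026); the later is Nov 12, 2026.
The crest passes the city: Nov 12, 2026 + 11 days = Nov 23, 2026.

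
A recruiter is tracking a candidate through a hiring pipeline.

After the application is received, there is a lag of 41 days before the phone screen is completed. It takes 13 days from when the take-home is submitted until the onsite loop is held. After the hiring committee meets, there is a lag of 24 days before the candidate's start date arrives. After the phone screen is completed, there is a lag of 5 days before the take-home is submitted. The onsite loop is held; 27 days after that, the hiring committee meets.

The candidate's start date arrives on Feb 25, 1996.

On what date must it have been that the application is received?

Nov 7, 1995

The candidate's start date arrives: Feb 25, 1996.
The hiring committee meets: Feb 25, 1996 − 24 days = Feb 1, 1996.
The onsite loop is held: Feb 1, 1996 − 27 days = Jan 5, 1996.
The take-home is submitted: Jan 5, 1996 − 13 days = Dec 23, 1995.
The phone screen is completed: Dec 23, 1995 − 5 days = Dec 18, 1995.
The application is received: Dec 18, 1995 − 41 days = Nov 7, 1995.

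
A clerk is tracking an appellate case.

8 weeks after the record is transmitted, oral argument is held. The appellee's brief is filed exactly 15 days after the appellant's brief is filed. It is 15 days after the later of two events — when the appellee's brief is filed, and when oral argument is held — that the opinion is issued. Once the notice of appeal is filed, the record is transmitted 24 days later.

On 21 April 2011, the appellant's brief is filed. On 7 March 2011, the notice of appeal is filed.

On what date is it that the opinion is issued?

The appellant's brief is filed: Apr 21, 2011.
The appellee's brief is filed: Apr 21, 2011 + 15 days = May 6, 2011.
The notice of appeal is filed: Mar 7, 2011.
The record is transmitted: Mar 7, 2011 + 24 days = Mar 31, 2011.
Oral argument is held: Mar 31, 2011 + 8 weeks = May 26, 2011.
Both prerequisites met — the appellee's brief is filed (May 6, 2011), oral argument is held (May 26, 2011); the later is May 26, 2011.
The opinion is issued: May 26, 2011 + 15 days = Jun 10, 2011.

10 June 2011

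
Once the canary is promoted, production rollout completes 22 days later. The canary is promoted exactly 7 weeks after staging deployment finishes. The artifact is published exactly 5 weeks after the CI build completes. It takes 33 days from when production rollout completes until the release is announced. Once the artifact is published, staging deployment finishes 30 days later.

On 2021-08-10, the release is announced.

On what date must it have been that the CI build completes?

The release is announced: Aug 10, 2021.
Production rollout completes: Aug 10, 2021 − 33 days = Jul 8, 2021.
The canary is promoted: Jul 8, 2021 − 22 days = Jun 16, 2021.
Staging deployment finishes: Jun 16, 2021 − 7 weeks = Apr 28, 2021.
The artifact is published: Apr 28, 2021 − 30 days = Mar 29, 2021.
The CI build completes: Mar 29, 2021 − 5 weeks = Feb 22, 2021.

2021-02-22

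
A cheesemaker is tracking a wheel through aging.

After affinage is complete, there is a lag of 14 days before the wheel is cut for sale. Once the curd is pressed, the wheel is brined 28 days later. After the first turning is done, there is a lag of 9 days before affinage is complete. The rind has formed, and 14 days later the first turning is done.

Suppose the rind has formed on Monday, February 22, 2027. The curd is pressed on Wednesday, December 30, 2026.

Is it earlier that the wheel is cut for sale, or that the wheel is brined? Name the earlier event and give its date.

The rind has formed: Feb 22, 2027.
The first turning is done: Feb 22, 2027 + 14 days = Mar 8, 2027.
Affinage is complete: Mar 8, 2027 + 9 days = Mar 17, 2027.
The wheel is cut for sale: Mar 17, 2027 + 14 days = Mar 31, 2027.
The curd is pressed: Dec 30, 2026.
The wheel is brined: Dec 30, 2026 + 28 days = Jan 27, 2027.
Comparing: the wheel is cut for sale on Mar 31, 2027 vs the wheel is brined on Jan 27, 2027. Earlier: the wheel is brined.

The wheel is brined — Wednesday, January 27, 2027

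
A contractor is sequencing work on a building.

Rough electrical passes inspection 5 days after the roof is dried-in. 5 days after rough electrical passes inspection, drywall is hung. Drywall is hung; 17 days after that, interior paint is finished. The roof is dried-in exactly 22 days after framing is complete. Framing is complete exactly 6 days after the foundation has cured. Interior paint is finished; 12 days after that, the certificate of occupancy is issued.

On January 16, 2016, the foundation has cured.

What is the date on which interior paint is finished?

March 11, 2016

The foundation has cured: Jan 16, 2016.
Framing is complete: Jan 16, 2016 + 6 days = Jan 22, 2016.
The roof is dried-in: Jan 22, 2016 + 22 days = Feb 13, 2016.
Rough electrical passes inspection: Feb 13, 2016 + 5 days = Feb 18, 2016.
Drywall is hung: Feb 18, 2016 + 5 days = Feb 23, 2016.
Interior paint is finished: Feb 23, 2016 + 17 days = Mar 11, 2016.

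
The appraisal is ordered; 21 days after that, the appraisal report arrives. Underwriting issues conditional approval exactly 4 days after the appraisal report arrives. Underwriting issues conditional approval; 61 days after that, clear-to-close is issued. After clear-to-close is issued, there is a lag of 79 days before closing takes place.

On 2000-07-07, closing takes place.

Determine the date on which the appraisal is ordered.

Closing takes place: Jul 7, 2000.
Clear-to-close is issued: Jul 7, 2000 − 79 days = Apr 19, 2000.
Underwriting issues conditional approval: Apr 19, 2000 − 61 days = Feb 18, 2000.
The appraisal report arrives: Feb 18, 2000 − 4 days = Feb 14, 2000.
The appraisal is ordered: Feb 14, 2000 − 21 days = Jan 24, 2000.

2000-01-24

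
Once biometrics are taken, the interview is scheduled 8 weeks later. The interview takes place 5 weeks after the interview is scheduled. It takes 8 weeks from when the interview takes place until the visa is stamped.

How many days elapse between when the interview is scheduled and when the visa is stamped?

91 days

Causal path: the interview is scheduled → the interview takes place → the visa is stamped.
Total delay along the path: 5 + 8 weeks = 13 weeks = 91 days.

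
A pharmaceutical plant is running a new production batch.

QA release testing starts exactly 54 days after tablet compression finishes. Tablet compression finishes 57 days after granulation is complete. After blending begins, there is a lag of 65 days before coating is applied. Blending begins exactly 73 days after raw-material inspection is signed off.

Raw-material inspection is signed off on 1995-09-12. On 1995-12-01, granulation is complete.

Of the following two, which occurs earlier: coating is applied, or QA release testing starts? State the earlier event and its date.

Raw-material inspection is signed off: Sep 12, 1995.
Blending begins: Sep 12, 1995 + 73 days = Nov 24, 1995.
Coating is applied: Nov 24, 1995 + 65 days = Jan 28, 1996.
Granulation is complete: Dec 1, 1995.
Tablet compression finishes: Dec 1, 1995 + 57 days = Jan 27, 1996.
QA release testing starts: Jan 27, 1996 + 54 days = Mar 21, 1996.
Comparing: coating is applied on Jan 28, 1996 vs QA release testing starts on Mar 21, 1996. Earlier: coating is applied.

Coating is applied — 1996-01-28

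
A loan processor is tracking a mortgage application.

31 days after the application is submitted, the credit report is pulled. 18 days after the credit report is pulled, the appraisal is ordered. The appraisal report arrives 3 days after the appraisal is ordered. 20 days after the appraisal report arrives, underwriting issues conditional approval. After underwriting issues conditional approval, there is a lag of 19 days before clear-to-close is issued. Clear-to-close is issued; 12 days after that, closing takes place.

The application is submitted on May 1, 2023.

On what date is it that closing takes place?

The application is submitted: May 1, 2023.
The credit report is pulled: May 1, 2023 + 31 days = Jun 1, 2023.
The appraisal is ordered: Jun 1, 2023 + 18 days = Jun 19, 2023.
The appraisal report arrives: Jun 19, 2023 + 3 days = Jun 22, 2023.
Underwriting issues conditional approval: Jun 22, 2023 + 20 days = Jul 12, 2023.
Clear-to-close is issued: Jul 12, 2023 + 19 days = Jul 31, 2023.
Closing takes place: Jul 31, 2023 + 12 days = Aug 12, 2023.

August 12, 2023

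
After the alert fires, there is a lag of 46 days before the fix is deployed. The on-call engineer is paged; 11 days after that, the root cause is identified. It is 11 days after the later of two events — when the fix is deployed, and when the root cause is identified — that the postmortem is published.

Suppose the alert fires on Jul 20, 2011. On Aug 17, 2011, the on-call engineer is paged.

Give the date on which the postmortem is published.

The alert fires: Jul 20, 2011.
The fix is deployed: Jul 20, 2011 + 46 days = Sep 4, 2011.
The on-call engineer is paged: Aug 17, 2011.
The root cause is identified: Aug 17, 2011 + 11 days = Aug 28, 2011.
Both prerequisites met — the fix is deployed (Sep 4, 2011), the root cause is identified (Aug 28, 2011); the later is Sep 4, 2011.
The postmortem is published: Sep 4, 2011 + 11 days = Sep 15, 2011.

Sep 15, 2011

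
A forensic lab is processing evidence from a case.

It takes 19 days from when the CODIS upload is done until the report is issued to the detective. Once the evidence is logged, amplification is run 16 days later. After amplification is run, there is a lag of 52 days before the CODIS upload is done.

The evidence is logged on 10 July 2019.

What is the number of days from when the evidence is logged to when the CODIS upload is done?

68 days

Causal path: the evidence is logged → amplification is run → the CODIS upload is done.
Total delay along the path: 16 + 52 = 68 days.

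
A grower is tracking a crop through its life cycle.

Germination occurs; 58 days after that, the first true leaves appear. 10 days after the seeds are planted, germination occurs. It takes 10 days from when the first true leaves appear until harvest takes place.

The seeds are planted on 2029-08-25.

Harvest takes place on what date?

The seeds are planted: Aug 25, 2029.
Germination occurs: Aug 25, 2029 + 10 days = Sep 4, 2029.
The first true leaves appear: Sep 4, 2029 + 58 days = Nov 1, 2029.
Harvest takes place: Nov 1, 2029 + 10 days = Nov 11, 2029.

2029-11-11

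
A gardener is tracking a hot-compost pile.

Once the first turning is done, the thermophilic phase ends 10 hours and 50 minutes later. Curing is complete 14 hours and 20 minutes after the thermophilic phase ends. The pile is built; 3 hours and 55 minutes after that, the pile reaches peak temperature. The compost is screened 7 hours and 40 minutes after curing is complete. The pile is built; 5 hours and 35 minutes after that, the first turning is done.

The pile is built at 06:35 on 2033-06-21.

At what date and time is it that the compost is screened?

The pile is built: 06:35 Jun 21, 2033.
The first turning is done: 06:35 Jun 21, 2033 + 5h35m = 12:10 Jun 21, 2033.
The thermophilic phase ends: 12:10 Jun 21, 2033 + 10h50m = 23:00 Jun 21, 2033.
Curing is complete: 23:00 Jun 21, 2033 + 14h20m = 13:20 Jun 22, 2033.
The compost is screened: 13:20 Jun 22, 2033 + 7h40m = 21:00 Jun 22, 2033.

21:00 on 2033-06-22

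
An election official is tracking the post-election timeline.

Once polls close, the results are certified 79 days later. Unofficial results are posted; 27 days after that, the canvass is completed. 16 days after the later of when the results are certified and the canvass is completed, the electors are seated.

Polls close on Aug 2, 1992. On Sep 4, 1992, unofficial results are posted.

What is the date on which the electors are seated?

Nov 5, 1992

Polls close: Aug 2, 1992.
The results are certified: Aug 2, 1992 + 79 days = Oct 20, 1992.
Unofficial results are posted: Sep 4, 1992.
The canvass is completed: Sep 4, 1992 + 27 days = Oct 1, 1992.
Both prerequisites met — the results are certified (Oct 20, 1992), the canvass is completed (Oct 1, 1992); the later is Oct 20, 1992.
The electors are seated: Oct 20, 1992 + 16 days = Nov 5, 1992.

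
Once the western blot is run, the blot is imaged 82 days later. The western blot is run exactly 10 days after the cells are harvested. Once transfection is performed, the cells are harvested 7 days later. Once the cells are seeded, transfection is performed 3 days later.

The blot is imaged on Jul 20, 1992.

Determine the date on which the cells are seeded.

The blot is imaged: Jul 20, 1992.
The western blot is run: Jul 20, 1992 − 82 days = Apr 29, 1992.
The cells are harvested: Apr 29, 1992 − 10 days = Apr 19, 1992.
Transfection is performed: Apr 19, 1992 − 7 days = Apr 12, 1992.
The cells are seeded: Apr 12, 1992 − 3 days = Apr 9, 1992.

Apr 9, 1992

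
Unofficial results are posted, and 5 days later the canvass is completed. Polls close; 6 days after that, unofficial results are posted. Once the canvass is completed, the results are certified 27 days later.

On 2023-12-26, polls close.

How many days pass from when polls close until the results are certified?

38 days

Causal path: polls close → unofficial results are posted → the canvass is completed → the results are certified.
Total delay along the path: 6 + 5 + 27 = 38 days.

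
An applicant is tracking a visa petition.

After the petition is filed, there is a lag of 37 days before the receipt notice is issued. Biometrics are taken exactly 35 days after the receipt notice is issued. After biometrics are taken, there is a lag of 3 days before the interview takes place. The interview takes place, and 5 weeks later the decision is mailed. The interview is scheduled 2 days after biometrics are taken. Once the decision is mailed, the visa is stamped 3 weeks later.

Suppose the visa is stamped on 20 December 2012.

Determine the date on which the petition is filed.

The visa is stamped: Dec 20, 2012.
The decision is mailed: Dec 20, 2012 − 3 weeks = Nov 29, 2012.
The interview takes place: Nov 29, 2012 − 5 weeks = Oct 25, 2012.
Biometrics are taken: Oct 25, 2012 − 3 days = Oct 22, 2012.
The receipt notice is issued: Oct 22, 2012 − 35 days = Sep 17, 2012.
The petition is filed: Sep 17, 2012 − 37 days = Aug 11, 2012.

11 August 2012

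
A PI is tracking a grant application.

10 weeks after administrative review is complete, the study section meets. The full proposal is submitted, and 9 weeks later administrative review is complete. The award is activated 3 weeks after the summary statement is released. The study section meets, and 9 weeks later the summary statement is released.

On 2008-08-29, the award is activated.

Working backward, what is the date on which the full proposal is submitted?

The award is activated: Aug 29, 2008.
The summary statement is released: Aug 29, 2008 − 3 weeks = Aug 8, 2008.
The study section meets: Aug 8, 2008 − 9 weeks = Jun 6, 2008.
Administrative review is complete: Jun 6, 2008 − 10 weeks = Mar 28, 2008.
The full proposal is submitted: Mar 28, 2008 − 9 weeks = Jan 25, 2008.

2008-01-25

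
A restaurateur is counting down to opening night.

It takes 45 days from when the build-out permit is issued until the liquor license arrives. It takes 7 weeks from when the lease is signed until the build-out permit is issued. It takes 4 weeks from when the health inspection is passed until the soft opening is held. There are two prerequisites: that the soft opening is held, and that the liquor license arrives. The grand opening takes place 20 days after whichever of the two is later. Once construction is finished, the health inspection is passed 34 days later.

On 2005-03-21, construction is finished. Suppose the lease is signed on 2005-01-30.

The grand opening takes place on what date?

Construction is finished: Mar 21, 2005.
The health inspection is passed: Mar 21, 2005 + 34 days = Apr 24, 2005.
The soft opening is held: Apr 24, 2005 + 4 weeks = May 22, 2005.
The lease is signed: Jan 30, 2005.
The build-out permit is issued: Jan 30, 2005 + 7 weeks = Mar 20, 2005.
The liquor license arrives: Mar 20, 2005 + 45 days = May 4, 2005.
Both prerequisites met — the soft opening is held (May 22, 2005), the liquor license arrives (May 4, 2005); the later is May 22, 2005.
The grand opening takes place: May 22, 2005 + 20 days = Jun 11, 2005.

2005-06-11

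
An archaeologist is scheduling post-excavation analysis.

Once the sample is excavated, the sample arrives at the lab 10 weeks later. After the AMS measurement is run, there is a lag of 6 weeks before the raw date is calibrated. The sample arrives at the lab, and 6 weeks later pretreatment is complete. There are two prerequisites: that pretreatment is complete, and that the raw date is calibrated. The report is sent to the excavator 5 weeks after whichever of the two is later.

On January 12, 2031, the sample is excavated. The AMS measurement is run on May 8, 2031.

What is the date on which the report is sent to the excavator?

July 24, 2031

The sample is excavated: Jan 12, 2031.
The sample arrives at the lab: Jan 12, 2031 + 10 weeks = Mar 23, 2031.
Pretreatment is complete: Mar 23, 2031 + 6 weeks = May 4, 2031.
The AMS measurement is run: May 8, 2031.
The raw date is calibrated: May 8, 2031 + 6 weeks = Jun 19, 2031.
Both prerequisites met — pretreatment is complete (May 4, 2031), the raw date is calibrated (Jun 19, 2031); the later is Jun 19, 2031.
The report is sent to the excavator: Jun 19, 2031 + 5 weeks = Jul 24, 2031.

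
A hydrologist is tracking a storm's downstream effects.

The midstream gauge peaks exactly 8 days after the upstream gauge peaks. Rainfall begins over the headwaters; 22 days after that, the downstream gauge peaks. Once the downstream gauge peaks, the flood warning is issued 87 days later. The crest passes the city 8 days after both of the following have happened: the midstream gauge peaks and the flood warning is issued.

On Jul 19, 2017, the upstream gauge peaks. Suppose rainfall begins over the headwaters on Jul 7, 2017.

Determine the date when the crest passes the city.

The upstream gauge peaks: Jul 19, 2017.
The midstream gauge peaks: Jul 19, 2017 + 8 days = Jul 27, 2017.
Rainfall begins over the headwaters: Jul 7, 2017.
The downstream gauge peaks: Jul 7, 2017 + 22 days = Jul 29, 2017.
The flood warning is issued: Jul 29, 2017 + 87 days = Oct 24, 2017.
Both prerequisites met — the midstream gauge peaks (Jul 27, 2017), the flood warning is issued (Oct 24, 2017); the later is Oct 24, 2017.
The crest passes the city: Oct 24, 2017 + 8 days = Nov 1, 2017.

Nov 1, 2017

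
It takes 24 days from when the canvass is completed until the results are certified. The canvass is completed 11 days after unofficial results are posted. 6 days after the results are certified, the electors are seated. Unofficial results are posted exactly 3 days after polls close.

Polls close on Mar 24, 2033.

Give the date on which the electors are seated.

Polls close: Mar 24, 2033.
Unofficial results are posted: Mar 24, 2033 + 3 days = Mar 27, 2033.
The canvass is completed: Mar 27, 2033 + 11 days = Apr 7, 2033.
The results are certified: Apr 7, 2033 + 24 days = May 1, 2033.
The electors are seated: May 1, 2033 + 6 days = May 7, 2033.

May 7, 2033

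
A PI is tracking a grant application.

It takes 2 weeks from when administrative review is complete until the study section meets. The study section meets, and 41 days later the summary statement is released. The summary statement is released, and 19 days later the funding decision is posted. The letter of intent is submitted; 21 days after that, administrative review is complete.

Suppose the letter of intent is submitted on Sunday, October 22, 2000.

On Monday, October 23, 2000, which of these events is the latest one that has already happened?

The letter of intent is submitted

The letter of intent is submitted: Oct 22, 2000.
Administrative review is complete: Oct 22, 2000 + 21 days = Nov 12, 2000.
The study section meets: Nov 12, 2000 + 2 weeks = Nov 26, 2000.
The summary statement is released: Nov 26, 2000 + 41 days = Jan 6, 2001.
The funding decision is posted: Jan 6, 2001 + 19 days = Jan 25, 2001.
Oct 23, 2000 falls between when the letter of intent is submitted (Oct 22, 2000) and when administrative review is complete (Nov 12, 2000).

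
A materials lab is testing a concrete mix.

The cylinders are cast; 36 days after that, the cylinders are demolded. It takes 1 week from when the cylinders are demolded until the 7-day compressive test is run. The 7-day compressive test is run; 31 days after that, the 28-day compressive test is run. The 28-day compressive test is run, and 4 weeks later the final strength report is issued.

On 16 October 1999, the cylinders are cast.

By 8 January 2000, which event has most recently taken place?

The cylinders are cast: Oct 16, 1999.
The cylinders are demolded: Oct 16, 1999 + 36 days = Nov 21, 1999.
The 7-day compressive test is run: Nov 21, 1999 + 1 week = Nov 28, 1999.
The 28-day compressive test is run: Nov 28, 1999 + 31 days = Dec 29, 1999.
The final strength report is issued: Dec 29, 1999 + 4 weeks = Jan 26, 2000.
Jan 8, 2000 falls between when the 28-day compressive test is run (Dec 29, 1999) and when the final strength report is issued (Jan 26, 2000).

The 28-day compressive test is run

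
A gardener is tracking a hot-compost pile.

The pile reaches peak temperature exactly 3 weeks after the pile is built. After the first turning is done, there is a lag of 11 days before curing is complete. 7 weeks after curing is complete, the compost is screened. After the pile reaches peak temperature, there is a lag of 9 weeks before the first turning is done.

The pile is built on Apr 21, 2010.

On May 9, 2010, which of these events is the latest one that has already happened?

The pile is built

The pile is built: Apr 21, 2010.
The pile reaches peak temperature: Apr 21, 2010 + 3 weeks = May 12, 2010.
The first turning is done: May 12, 2010 + 9 weeks = Jul 14, 2010.
Curing is complete: Jul 14, 2010 + 11 days = Jul 25, 2010.
The compost is screened: Jul 25, 2010 + 7 weeks = Sep 12, 2010.
May 9, 2010 falls between when the pile is built (Apr 21, 2010) and when the pile reaches peak temperature (May 12, 2010).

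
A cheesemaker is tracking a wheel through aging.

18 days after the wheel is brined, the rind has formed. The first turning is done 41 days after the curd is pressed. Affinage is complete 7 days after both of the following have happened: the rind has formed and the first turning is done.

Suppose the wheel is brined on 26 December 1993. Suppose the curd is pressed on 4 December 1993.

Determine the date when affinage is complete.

21 January 1994

The wheel is brined: Dec 26, 1993.
The rind has formed: Dec 26, 1993 + 18 days = Jan 13, 1994.
The curd is pressed: Dec 4, 1993.
The first turning is done: Dec 4, 1993 + 41 days = Jan 14, 1994.
Both prerequisites met — the rind has formed (Jan 13, 1994), the first turning is done (Jan 14, 1994); the later is Jan 14, 1994.
Affinage is complete: Jan 14, 1994 + 7 days = Jan 21, 1994.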